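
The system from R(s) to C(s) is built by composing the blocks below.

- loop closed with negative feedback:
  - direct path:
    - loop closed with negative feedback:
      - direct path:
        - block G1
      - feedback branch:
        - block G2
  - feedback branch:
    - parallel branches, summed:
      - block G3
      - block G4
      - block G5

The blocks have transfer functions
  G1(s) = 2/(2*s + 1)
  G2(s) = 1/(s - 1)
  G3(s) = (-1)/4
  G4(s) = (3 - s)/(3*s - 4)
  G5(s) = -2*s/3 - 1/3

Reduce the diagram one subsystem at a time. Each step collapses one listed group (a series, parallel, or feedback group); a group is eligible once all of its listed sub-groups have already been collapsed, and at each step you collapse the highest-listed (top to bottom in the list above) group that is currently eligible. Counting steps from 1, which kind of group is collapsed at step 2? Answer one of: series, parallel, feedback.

Step 1. apply the feedback formula to G1, G2
Step 2. combine G3, G4, G5 in parallel
Step 3. close the feedback loop around [G1/(1+G1*G2)], (G3+G4+G5)
So the answer for step 2 is parallel.

Hence the answer: parallel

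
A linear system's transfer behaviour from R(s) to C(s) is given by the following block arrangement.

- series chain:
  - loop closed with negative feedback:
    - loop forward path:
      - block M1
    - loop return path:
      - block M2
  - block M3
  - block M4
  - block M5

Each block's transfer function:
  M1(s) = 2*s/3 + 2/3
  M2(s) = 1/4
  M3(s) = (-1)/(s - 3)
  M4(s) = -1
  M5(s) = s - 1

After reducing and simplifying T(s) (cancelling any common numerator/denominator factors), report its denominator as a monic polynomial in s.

The answer is s^2 + 4*s - 21.

Reasoning:
[1] apply the feedback formula to M1, M2: (4*s + 4)/(s + 7)
[2] multiply [M1/(1+M1*M2)], M3, M4, M5 (series): (4*s^2 - 4)/(s^2 + 4*s - 21)
T(s) is the step-2 result (common factors already cancelled). Leading coefficient of the denominator: 1, so no rescaling is needed.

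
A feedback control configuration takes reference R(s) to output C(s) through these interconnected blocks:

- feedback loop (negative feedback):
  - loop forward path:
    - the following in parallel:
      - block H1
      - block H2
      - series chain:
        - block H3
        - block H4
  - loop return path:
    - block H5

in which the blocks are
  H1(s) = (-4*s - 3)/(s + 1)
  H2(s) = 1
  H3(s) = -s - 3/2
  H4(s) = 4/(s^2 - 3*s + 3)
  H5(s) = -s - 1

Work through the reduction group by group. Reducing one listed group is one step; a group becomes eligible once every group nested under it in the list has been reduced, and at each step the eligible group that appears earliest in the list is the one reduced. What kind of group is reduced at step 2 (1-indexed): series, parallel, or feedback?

Step 1: cascade H3, H4
Step 2: combine H1, H2, (H3*H4) in parallel
Step 3: feedback reduction of (H1+H2+(H3*H4)), H5
So the answer for step 2 is parallel.

Hence the answer: parallel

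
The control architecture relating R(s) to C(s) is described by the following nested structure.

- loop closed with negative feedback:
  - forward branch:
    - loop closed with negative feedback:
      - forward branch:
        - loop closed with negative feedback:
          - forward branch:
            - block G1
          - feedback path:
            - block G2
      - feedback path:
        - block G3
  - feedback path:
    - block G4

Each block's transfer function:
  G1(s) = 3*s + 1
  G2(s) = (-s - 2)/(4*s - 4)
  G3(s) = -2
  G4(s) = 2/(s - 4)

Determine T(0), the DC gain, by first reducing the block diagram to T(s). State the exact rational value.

Reducing step by step:

[1] reduce the feedback loop with forward G1 and return G2; result (-12*s^2 + 8*s + 4)/(3*s^2 + 3*s + 6)
[2] feedback reduction of [G1/(1+G1*G2)], G3; result (-12*s^2 + 8*s + 4)/(27*s^2 - 13*s - 2)
[3] feedback reduction of [[G1/(1+G1*G2)]/(1+[G1/(1+G1*G2)]*G3)], G4; result (-12*s^3 + 56*s^2 - 28*s - 16)/(27*s^3 - 145*s^2 + 66*s + 16)
Evaluating the step-3 result (the overall T(s)) at s = 0 gives T(0) = -16/16 = -1.

Answer: -1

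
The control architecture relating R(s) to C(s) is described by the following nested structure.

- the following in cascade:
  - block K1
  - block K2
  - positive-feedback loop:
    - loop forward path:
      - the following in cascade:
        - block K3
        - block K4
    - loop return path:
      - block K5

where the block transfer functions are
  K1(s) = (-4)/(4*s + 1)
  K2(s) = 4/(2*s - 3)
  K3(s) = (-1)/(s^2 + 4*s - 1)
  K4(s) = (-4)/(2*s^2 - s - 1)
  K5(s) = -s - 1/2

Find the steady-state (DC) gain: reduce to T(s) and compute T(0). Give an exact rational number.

First reduce the diagram to T(s).

Step 1 - reduce the series chain K3, K4 gives 4/(2*s^4 + 7*s^3 - 7*s^2 - 3*s + 1)
Step 2 - collapse the loop ((K3*K4) forward, K5 return) gives 4/(2*s^4 + 7*s^3 - 7*s^2 + s + 3)
Step 3 - multiply K1, K2, [(K3*K4)/(1-(K3*K4)*K5)] (series) gives (-64)/(16*s^6 + 36*s^5 - 132*s^4 + 57*s^3 + 35*s^2 - 33*s - 9)
Evaluating the step-3 result (the overall T(s)) at s = 0 gives T(0) = -64/(-9) = 64/9.

Answer: 64/9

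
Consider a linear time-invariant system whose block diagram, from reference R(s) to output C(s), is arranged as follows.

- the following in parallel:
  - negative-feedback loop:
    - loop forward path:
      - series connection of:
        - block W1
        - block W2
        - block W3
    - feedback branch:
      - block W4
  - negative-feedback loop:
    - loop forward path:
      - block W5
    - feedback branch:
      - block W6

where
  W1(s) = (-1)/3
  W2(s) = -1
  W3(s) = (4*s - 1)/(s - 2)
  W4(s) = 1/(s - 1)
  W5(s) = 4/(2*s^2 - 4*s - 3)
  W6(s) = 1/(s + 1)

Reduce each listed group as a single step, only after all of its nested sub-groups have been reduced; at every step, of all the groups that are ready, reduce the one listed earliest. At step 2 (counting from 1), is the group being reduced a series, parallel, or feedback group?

Step 1: multiply W1, W2, W3 (series)
Step 2: feedback reduction of (W1*W2*W3), W4
Step 3: feedback reduction of W5, W6
Step 4: sum the parallel branches [(W1*W2*W3)/(1+(W1*W2*W3)*W4)], [W5/(1+W5*W6)]
Step 2: feedback.

Therefore the answer is feedback.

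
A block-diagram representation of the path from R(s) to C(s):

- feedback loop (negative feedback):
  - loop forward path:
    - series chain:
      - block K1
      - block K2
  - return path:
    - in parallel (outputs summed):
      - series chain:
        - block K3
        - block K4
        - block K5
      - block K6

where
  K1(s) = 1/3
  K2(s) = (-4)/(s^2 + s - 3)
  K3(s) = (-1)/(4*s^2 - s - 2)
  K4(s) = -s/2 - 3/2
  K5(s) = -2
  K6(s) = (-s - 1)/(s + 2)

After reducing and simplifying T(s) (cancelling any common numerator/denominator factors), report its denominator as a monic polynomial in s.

1. cascade K1, K2 gives (-4)/(3*s^2 + 3*s - 9)
2. cascade K3, K4, K5 gives (-s - 3)/(4*s^2 - s - 2)
3. parallel reduction of (K3*K4*K5), K6 gives (-4*s^3 - 4*s^2 - 2*s - 4)/(4*s^3 + 7*s^2 - 4*s - 4)
4. feedback reduction of (K1*K2), ((K3*K4*K5)+K6) gives (-16*s^3 - 28*s^2 + 16*s + 16)/(12*s^5 + 33*s^4 - 11*s^3 - 71*s^2 + 32*s + 52)
No further cancellation is possible in the step-4 result, so that is T(s). Its denominator becomes monic after dividing by the leading coefficient 12.

Therefore the answer is s^5 + 11*s^4/4 - 11*s^3/12 - 71*s^2/12 + 8*s/3 + 13/3.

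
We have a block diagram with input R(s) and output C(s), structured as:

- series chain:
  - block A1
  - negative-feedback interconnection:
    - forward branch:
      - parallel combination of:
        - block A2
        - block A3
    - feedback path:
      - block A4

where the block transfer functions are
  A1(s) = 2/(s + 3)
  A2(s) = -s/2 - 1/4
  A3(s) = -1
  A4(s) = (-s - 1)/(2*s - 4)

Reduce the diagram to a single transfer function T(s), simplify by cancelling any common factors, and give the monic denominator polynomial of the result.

Answer: s^3 + 21*s^2/2 + 17*s - 33/2

Working:
Step 1. add A2, A3 (parallel) gives -s/2 - 5/4
Step 2. apply the feedback formula to (A2+A3), A4 gives (-4*s^2 - 2*s + 20)/(2*s^2 + 15*s - 11)
Step 3. series reduction of A1, [(A2+A3)/(1+(A2+A3)*A4)] gives (-8*s^2 - 4*s + 40)/(2*s^3 + 21*s^2 + 34*s - 33)
Step 3 gives the fully reduced T(s), with no common factor left to cancel. The denominator's leading coefficient is 2, so divide each of its coefficients by 2 to get the monic form.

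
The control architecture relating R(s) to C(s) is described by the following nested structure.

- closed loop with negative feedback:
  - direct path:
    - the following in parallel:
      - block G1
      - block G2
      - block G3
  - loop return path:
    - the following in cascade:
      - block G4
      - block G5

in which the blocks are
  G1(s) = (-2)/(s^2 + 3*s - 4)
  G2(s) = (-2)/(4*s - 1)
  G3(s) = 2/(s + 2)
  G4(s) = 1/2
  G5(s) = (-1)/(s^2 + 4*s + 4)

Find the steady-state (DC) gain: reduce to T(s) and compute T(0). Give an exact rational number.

Answer: 56/9

Working:
1. combine G1, G2, G3 in parallel -> (6*s^3 + 4*s^2 - 56*s + 28)/(4*s^4 + 19*s^3 + 3*s^2 - 34*s + 8)
2. multiply G4, G5 (series) -> (-1)/(2*s^2 + 8*s + 8)
3. feedback reduction of (G1+G2+G3), (G4*G5) -> (6*s^5 + 28*s^4 - 16*s^3 - 180*s^2 - 112*s + 112)/(4*s^6 + 35*s^5 + 95*s^4 + 51*s^3 - 118*s^2 - 76*s + 18)
Step 3 gives the overall T(s). Then T(0) = 112/18 = 56/9.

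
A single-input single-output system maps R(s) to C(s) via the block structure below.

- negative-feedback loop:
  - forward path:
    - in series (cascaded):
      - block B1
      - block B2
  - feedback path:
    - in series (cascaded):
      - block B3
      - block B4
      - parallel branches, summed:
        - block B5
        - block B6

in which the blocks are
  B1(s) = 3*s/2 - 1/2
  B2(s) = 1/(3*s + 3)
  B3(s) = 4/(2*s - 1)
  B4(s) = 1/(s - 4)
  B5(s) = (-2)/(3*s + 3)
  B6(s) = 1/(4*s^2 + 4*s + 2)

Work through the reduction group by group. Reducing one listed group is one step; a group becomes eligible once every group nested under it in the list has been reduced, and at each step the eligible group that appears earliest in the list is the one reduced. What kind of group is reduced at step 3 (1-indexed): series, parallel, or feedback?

(1) cascade B1, B2
(2) parallel reduction of B5, B6
(3) multiply B3, B4, (B5+B6) (series)
(4) feedback reduction of (B1*B2), (B3*B4*(B5+B6))
So the answer for step 3 is series.

Final answer: series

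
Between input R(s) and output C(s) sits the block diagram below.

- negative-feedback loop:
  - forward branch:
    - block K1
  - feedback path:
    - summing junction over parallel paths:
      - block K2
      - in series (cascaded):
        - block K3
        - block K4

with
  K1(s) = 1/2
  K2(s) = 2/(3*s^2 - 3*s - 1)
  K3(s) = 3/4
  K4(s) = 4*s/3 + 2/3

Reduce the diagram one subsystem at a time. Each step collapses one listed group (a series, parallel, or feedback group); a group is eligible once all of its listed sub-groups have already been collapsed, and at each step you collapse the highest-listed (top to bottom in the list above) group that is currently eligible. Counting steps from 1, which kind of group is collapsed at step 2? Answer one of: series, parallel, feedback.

[1] cascade K3, K4
[2] sum the parallel branches K2, (K3*K4)
[3] reduce the feedback loop with forward K1 and return (K2+(K3*K4))
Step 2 collapses a parallel group.

Hence the answer: parallel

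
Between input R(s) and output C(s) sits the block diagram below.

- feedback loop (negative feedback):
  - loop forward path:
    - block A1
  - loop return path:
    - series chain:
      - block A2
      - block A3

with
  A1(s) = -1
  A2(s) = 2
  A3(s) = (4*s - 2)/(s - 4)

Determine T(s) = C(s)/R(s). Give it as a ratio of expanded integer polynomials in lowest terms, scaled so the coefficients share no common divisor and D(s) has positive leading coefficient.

First reduce the diagram to T(s).

Step 1 - multiply A2, A3 (series); result (8*s - 4)/(s - 4)
Step 2 - close the feedback loop around A1, (A2*A3), which is the overall transfer function T(s) = C(s)/R(s) in lowest terms

Answer: (s - 4)/(7*s)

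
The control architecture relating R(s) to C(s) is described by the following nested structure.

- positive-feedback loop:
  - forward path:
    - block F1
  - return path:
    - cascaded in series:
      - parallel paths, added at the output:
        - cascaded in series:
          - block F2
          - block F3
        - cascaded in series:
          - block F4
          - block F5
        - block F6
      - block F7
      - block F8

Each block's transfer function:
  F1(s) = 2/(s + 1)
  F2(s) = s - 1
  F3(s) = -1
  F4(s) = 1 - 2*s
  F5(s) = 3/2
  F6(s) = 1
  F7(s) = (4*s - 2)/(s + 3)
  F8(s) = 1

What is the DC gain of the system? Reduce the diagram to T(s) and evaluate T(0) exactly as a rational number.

Step 1: multiply F2, F3 (series); result 1 - s
Step 2: combine F4, F5 in series; result 3/2 - 3*s
Step 3: add (F2*F3), (F4*F5), F6 (parallel); result 7/2 - 4*s
Step 4: series reduction of ((F2*F3)+(F4*F5)+F6), F7, F8; result (-16*s^2 + 22*s - 7)/(s + 3)
Step 5: collapse the loop (F1 forward, (((F2*F3)+(F4*F5)+F6)*F7*F8) return); result (2*s + 6)/(33*s^2 - 40*s + 17)
That last expression is T(s); at s = 0 only the constant terms survive, so T(0) = 6/17.

Therefore the answer is 6/17.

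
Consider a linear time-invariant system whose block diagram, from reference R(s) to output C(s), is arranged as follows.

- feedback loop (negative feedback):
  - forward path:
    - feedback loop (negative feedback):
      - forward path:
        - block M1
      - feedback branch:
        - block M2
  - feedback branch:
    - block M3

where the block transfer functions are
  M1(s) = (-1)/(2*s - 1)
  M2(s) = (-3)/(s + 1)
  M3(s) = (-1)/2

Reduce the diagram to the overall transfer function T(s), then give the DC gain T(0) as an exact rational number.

First reduce the diagram to T(s).

Step 1 - reduce the feedback loop with forward M1 and return M2; result (-s - 1)/(2*s^2 + s + 2)
Step 2 - close the feedback loop around [M1/(1+M1*M2)], M3; result (-2*s - 2)/(4*s^2 + 3*s + 5)
Step 2 gives the overall T(s). Then T(0) = -2/5.

Answer: -2/5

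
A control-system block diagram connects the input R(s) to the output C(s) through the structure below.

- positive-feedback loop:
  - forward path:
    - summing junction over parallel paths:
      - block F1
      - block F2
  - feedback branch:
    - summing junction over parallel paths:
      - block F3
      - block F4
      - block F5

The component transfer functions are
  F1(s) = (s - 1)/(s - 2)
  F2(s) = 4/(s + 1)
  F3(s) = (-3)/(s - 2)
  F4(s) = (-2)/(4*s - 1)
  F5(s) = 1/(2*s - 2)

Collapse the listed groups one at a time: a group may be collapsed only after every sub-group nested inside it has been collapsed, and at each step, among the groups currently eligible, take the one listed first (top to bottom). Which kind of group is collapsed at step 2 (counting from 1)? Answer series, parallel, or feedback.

Step 1. reduce the parallel group F1, F2
Step 2. combine F3, F4, F5 in parallel
Step 3. apply the feedback formula to (F1+F2), (F3+F4+F5)
At step 2 the group reduced is parallel.

Answer: parallel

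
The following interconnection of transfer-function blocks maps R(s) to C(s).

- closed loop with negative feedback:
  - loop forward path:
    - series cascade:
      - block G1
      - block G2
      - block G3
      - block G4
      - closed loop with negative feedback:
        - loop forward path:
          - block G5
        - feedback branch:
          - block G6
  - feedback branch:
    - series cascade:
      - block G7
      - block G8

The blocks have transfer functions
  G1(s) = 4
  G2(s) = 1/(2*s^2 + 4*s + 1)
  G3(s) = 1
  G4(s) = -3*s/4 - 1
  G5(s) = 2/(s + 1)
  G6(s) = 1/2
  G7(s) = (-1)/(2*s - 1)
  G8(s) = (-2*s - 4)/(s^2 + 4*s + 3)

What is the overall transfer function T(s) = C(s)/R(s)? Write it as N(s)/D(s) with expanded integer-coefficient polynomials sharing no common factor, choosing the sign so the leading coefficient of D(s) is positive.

[1] reduce the feedback loop with forward G5 and return G6: 2/(s + 2)
[2] multiply G1, G2, G3, G4, [G5/(1+G5*G6)] (series): (-6*s - 8)/(2*s^3 + 8*s^2 + 9*s + 2)
[3] combine G7, G8 in series: (2*s + 4)/(2*s^3 + 7*s^2 + 2*s - 3)
[4] close the feedback loop around (G1*G2*G3*G4*[G5/(1+G5*G6)]), (G7*G8) - this is the overall T(s), already in the required normalized form

Final answer: (-12*s^4 - 58*s^3 - 68*s^2 + 2*s + 24)/(4*s^6 + 30*s^5 + 78*s^4 + 77*s^3 - 4*s^2 - 63*s - 38)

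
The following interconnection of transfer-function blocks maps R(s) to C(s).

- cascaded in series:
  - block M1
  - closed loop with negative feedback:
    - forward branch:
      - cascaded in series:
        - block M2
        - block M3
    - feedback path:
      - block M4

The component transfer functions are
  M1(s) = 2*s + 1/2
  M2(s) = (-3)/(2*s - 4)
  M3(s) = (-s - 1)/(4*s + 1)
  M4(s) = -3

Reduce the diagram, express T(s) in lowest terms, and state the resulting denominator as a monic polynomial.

The answer is s^2 - 23*s/8 - 13/8.

Reasoning:
Step 1. multiply M2, M3 (series) gives (3*s + 3)/(8*s^2 - 14*s - 4)
Step 2. close the feedback loop around (M2*M3), M4 gives (3*s + 3)/(8*s^2 - 23*s - 13)
Step 3. series reduction of M1, [(M2*M3)/(1+(M2*M3)*M4)] gives (12*s^2 + 15*s + 3)/(16*s^2 - 46*s - 26)
No further cancellation is possible in the step-3 result, so that is T(s). Its denominator becomes monic after dividing by the leading coefficient 16.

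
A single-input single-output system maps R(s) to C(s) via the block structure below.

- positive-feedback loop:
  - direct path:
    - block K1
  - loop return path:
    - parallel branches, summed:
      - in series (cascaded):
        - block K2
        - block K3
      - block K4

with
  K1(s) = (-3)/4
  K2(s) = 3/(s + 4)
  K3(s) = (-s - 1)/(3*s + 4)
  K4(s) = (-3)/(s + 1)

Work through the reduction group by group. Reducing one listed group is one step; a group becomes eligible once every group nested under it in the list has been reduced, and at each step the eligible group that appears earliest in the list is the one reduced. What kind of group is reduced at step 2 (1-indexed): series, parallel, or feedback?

1. reduce the series chain K2, K3
2. parallel reduction of (K2*K3), K4
3. apply the feedback formula to K1, ((K2*K3)+K4)
Step 2: parallel.

Hence the answer: parallel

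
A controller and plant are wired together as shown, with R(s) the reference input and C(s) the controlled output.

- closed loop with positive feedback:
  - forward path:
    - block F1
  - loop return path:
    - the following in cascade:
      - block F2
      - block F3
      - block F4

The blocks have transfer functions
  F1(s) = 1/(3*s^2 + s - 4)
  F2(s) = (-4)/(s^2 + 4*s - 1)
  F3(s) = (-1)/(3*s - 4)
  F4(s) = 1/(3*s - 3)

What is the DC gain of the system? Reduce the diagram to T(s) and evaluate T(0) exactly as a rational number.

The answer is -3/11.

Reasoning:
1. cascade F2, F3, F4; result 4/(9*s^4 + 15*s^3 - 81*s^2 + 69*s - 12)
2. feedback reduction of F1, (F2*F3*F4); result (9*s^4 + 15*s^3 - 81*s^2 + 69*s - 12)/(27*s^6 + 54*s^5 - 264*s^4 + 66*s^3 + 357*s^2 - 288*s + 44)
DC gain: substitute s = 0 into T(s) from step 2: T(0) = -12/44 = -3/11.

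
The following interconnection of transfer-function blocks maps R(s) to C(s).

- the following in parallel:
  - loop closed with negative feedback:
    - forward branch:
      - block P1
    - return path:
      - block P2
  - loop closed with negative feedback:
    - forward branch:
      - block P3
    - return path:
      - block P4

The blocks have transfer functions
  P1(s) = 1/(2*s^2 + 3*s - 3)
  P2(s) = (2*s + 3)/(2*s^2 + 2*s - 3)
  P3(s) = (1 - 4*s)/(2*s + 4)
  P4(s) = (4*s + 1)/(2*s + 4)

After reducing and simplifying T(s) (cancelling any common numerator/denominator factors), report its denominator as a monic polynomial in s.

First reduce the diagram to T(s).

Step 1: apply the feedback formula to P1, P2 gives (2*s^2 + 2*s - 3)/(4*s^4 + 10*s^3 - 6*s^2 - 13*s + 12)
Step 2: feedback reduction of P3, P4 gives (8*s^2 + 14*s - 4)/(12*s^2 - 16*s - 17)
Step 3: add [P1/(1+P1*P2)], [P3/(1+P3*P4)] (parallel) gives (32*s^6 + 136*s^5 + 100*s^4 - 236*s^3 - 164*s^2 + 234*s + 3)/(48*s^6 + 56*s^5 - 300*s^4 - 230*s^3 + 454*s^2 + 29*s - 204)
T(s) is the step-3 result (common factors already cancelled). Leading coefficient of the denominator: 48. Divide through by 48 for the monic polynomial.

Answer: s^6 + 7*s^5/6 - 25*s^4/4 - 115*s^3/24 + 227*s^2/24 + 29*s/48 - 17/4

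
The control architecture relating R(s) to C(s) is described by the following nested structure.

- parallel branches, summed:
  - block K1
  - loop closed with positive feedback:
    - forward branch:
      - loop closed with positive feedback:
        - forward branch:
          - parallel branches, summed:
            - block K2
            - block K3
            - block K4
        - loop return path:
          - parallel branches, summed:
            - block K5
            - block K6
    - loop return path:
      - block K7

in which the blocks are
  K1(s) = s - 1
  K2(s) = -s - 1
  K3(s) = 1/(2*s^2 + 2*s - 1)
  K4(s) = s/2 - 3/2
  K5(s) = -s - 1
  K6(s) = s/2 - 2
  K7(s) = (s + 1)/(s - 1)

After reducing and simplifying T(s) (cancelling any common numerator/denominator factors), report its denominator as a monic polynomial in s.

1. reduce the parallel group K2, K3, K4, giving (-2*s^3 - 12*s^2 - 9*s + 7)/(4*s^2 + 4*s - 2)
2. parallel reduction of K5, K6, giving -s/2 - 3
3. apply the feedback formula to (K2+K3+K4), (K5+K6), giving (4*s^3 + 24*s^2 + 18*s - 14)/(2*s^4 + 24*s^3 + 73*s^2 + 39*s - 38)
4. apply the feedback formula to [(K2+K3+K4)/(1-(K2+K3+K4)*(K5+K6))], K7, giving (4*s^4 + 20*s^3 - 6*s^2 - 32*s + 14)/(2*s^5 + 18*s^4 + 21*s^3 - 76*s^2 - 81*s + 52)
5. add K1, [[(K2+K3+K4)/(1-(K2+K3+K4)*(K5+K6))]/(1-[(K2+K3+K4)/(1-(K2+K3+K4)*(K5+K6))]*K7)] (parallel), giving (2*s^6 + 16*s^5 + 7*s^4 - 77*s^3 - 11*s^2 + 101*s - 38)/(2*s^5 + 18*s^4 + 21*s^3 - 76*s^2 - 81*s + 52)
Step 5 gives the fully reduced T(s), with no common factor left to cancel. The denominator's leading coefficient is 2, so divide each of its coefficients by 2 to get the monic form.

Therefore the answer is s^5 + 9*s^4 + 21*s^3/2 - 38*s^2 - 81*s/2 + 26.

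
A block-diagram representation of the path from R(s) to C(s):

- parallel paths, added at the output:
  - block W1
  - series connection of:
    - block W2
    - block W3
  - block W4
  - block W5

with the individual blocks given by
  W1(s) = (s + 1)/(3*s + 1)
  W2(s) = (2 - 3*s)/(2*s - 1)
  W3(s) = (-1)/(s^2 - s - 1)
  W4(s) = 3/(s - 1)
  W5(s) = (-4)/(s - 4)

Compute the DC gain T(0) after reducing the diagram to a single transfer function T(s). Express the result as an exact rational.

1. combine W2, W3 in series gives (3*s - 2)/(2*s^3 - 3*s^2 - s + 1)
2. sum the parallel branches W1, (W2*W3), W4, W5 gives (2*s^6 - 17*s^5 - 23*s^4 + 30*s^3 + 80*s^2 - 24*s - 12)/(6*s^6 - 37*s^5 + 53*s^4 + 4*s^3 - 33*s^2 + 3*s + 4)
That last expression is T(s); at s = 0 only the constant terms survive, so T(0) = -12/4 = -3.

Answer: -3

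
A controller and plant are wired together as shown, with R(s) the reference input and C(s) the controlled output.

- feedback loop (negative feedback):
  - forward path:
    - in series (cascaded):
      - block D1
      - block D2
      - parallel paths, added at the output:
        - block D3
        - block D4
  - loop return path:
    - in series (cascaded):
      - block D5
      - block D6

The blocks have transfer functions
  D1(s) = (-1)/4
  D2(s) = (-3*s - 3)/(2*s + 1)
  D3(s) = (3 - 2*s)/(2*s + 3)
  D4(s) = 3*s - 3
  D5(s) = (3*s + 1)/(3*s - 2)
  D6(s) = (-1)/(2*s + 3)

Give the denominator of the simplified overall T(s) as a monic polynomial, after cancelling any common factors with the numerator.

The answer is s^4 + 191*s^3/42 + 80*s^2/21 - 3*s/2 - 9/7.

Reasoning:
Step 1: combine D3, D4 in parallel; result (6*s^2 + s - 6)/(2*s + 3)
Step 2: series reduction of D1, D2, (D3+D4); result (18*s^3 + 21*s^2 - 15*s - 18)/(16*s^2 + 32*s + 12)
Step 3: cascade D5, D6; result (-3*s - 1)/(6*s^2 + 5*s - 6)
Step 4: close the feedback loop around (D1*D2*(D3+D4)), (D5*D6); result (108*s^5 + 216*s^4 - 93*s^3 - 309*s^2 + 108)/(42*s^4 + 191*s^3 + 160*s^2 - 63*s - 54)
No further cancellation is possible in the step-4 result, so that is T(s). Its denominator becomes monic after dividing by the leading coefficient 42.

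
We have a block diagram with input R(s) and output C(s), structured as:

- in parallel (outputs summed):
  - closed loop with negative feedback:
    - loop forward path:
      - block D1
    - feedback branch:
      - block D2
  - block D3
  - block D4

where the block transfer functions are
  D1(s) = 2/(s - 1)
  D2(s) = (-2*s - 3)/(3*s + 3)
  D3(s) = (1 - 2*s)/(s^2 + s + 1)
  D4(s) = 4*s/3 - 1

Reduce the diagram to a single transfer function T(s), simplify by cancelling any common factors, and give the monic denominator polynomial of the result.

Step 1: feedback reduction of D1, D2, giving (6*s + 6)/(3*s^2 - 4*s - 9)
Step 2: reduce the parallel group [D1/(1+D1*D2)], D3, D4, giving (12*s^5 - 13*s^4 - 37*s^3 + 47*s^2 + 81*s + 18)/(9*s^4 - 3*s^3 - 30*s^2 - 39*s - 27)
The result of step 2 is T(s) in lowest terms. Its denominator has leading coefficient 9; dividing the denominator through by 9 makes it monic.

Therefore the answer is s^4 - s^3/3 - 10*s^2/3 - 13*s/3 - 3.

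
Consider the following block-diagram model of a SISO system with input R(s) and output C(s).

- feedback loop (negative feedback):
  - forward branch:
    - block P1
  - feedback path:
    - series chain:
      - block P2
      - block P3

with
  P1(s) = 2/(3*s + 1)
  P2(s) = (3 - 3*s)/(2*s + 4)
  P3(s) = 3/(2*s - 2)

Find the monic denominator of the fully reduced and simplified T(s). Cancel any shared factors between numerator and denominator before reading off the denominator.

Reducing step by step:

Step 1: series reduction of P2, P3 gives (-9)/(4*s + 8)
Step 2: collapse the loop (P1 forward, (P2*P3) return) gives (4*s + 8)/(6*s^2 + 14*s - 5)
T(s) is the step-2 result (common factors already cancelled). Leading coefficient of the denominator: 6. Divide through by 6 for the monic polynomial.

Answer: s^2 + 7*s/3 - 5/6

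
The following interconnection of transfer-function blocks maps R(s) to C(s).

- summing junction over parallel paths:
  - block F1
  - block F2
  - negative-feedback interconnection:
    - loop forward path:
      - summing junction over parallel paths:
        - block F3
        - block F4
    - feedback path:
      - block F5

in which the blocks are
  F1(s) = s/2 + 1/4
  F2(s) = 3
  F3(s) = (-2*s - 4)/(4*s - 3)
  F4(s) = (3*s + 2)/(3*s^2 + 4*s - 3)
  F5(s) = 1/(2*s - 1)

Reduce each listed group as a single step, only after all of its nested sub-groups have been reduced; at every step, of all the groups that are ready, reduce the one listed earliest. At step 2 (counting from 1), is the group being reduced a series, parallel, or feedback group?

Step 1: add F3, F4 (parallel)
Step 2: apply the feedback formula to (F3+F4), F5
Step 3: sum the parallel branches F1, F2, [(F3+F4)/(1+(F3+F4)*F5)]
The group at step 2 is a feedback group.

Therefore the answer is feedback.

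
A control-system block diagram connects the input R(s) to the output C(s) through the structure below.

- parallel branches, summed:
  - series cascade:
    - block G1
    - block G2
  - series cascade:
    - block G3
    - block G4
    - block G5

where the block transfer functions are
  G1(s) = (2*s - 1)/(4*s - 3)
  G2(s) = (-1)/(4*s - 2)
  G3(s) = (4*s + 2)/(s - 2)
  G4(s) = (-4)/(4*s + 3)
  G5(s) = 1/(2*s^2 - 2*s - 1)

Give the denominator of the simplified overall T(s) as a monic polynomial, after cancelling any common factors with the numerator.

First reduce the diagram to T(s).

1. series reduction of G1, G2 -> (-1)/(8*s - 6)
2. cascade G3, G4, G5 -> (-16*s - 8)/(8*s^4 - 18*s^3 - 6*s^2 + 17*s + 6)
3. sum the parallel branches (G1*G2), (G3*G4*G5) -> (-8*s^4 + 18*s^3 - 122*s^2 + 15*s + 42)/(64*s^5 - 192*s^4 + 60*s^3 + 172*s^2 - 54*s - 36)
Step 3 gives the fully reduced T(s), with no common factor left to cancel. The denominator's leading coefficient is 64, so divide each of its coefficients by 64 to get the monic form.

Answer: s^5 - 3*s^4 + 15*s^3/16 + 43*s^2/16 - 27*s/32 - 9/16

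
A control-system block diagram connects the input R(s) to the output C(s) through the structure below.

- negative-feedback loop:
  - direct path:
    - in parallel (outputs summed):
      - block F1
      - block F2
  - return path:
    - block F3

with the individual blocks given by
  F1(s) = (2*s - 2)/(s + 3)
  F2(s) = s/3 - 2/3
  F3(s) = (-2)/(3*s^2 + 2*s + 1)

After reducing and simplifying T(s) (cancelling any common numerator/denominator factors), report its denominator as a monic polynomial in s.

(1) combine F1, F2 in parallel gives (s^2 + 7*s - 12)/(3*s + 9)
(2) feedback reduction of (F1+F2), F3 gives (3*s^4 + 23*s^3 - 21*s^2 - 17*s - 12)/(9*s^3 + 31*s^2 + 7*s + 33)
Step 2 gives the fully reduced T(s), with no common factor left to cancel. The denominator's leading coefficient is 9, so divide each of its coefficients by 9 to get the monic form.

Hence the answer: s^3 + 31*s^2/9 + 7*s/9 + 11/3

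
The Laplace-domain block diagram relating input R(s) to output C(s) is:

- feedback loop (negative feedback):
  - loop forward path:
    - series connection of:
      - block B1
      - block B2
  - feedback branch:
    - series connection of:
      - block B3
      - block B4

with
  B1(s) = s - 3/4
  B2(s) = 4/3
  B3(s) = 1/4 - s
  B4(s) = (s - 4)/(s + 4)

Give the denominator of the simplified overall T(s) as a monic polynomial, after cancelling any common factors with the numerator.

Step 1: series reduction of B1, B2 -> 4*s/3 - 1
Step 2: reduce the series chain B3, B4 -> (-4*s^2 + 17*s - 4)/(4*s + 16)
Step 3: reduce the feedback loop with forward (B1*B2) and return (B3*B4) -> (-16*s^2 - 52*s + 48)/(16*s^3 - 80*s^2 + 55*s - 60)
Step 3 gives the fully reduced T(s), with no common factor left to cancel. The denominator's leading coefficient is 16, so divide each of its coefficients by 16 to get the monic form.

Therefore the answer is s^3 - 5*s^2 + 55*s/16 - 15/4.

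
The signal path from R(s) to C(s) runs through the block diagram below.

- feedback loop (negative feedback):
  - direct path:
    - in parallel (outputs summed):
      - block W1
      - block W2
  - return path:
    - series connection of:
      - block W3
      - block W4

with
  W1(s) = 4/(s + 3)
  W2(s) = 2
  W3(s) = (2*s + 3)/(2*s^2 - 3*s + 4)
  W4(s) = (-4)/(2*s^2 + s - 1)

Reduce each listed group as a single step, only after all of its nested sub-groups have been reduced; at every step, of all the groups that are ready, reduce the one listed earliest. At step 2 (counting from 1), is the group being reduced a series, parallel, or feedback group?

The answer is series.

Reasoning:
Step 1 - add W1, W2 (parallel)
Step 2 - reduce the series chain W3, W4
Step 3 - apply the feedback formula to (W1+W2), (W3*W4)
The group at step 2 is a series group.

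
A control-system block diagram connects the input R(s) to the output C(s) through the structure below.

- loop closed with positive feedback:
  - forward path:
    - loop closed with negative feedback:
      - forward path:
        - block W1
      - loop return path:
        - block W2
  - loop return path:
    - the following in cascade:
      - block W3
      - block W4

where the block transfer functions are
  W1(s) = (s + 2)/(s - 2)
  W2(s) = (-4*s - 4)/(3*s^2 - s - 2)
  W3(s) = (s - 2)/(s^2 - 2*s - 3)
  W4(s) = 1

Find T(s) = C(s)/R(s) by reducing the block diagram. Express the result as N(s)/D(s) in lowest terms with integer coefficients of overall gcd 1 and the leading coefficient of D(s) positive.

Step 1 - feedback reduction of W1, W2; result (3*s^3 + 5*s^2 - 4*s - 4)/(3*s^3 - 11*s^2 - 12*s - 4)
Step 2 - reduce the series chain W3, W4; result (s - 2)/(s^2 - 2*s - 3)
Step 3 - reduce the feedback loop with forward [W1/(1+W1*W2)] and return (W3*W4): this yields T(s), and no further normalization is needed

Final answer: (3*s^5 - s^4 - 23*s^3 - 11*s^2 + 20*s + 12)/(3*s^5 - 20*s^4 + 2*s^3 + 67*s^2 + 40*s + 4)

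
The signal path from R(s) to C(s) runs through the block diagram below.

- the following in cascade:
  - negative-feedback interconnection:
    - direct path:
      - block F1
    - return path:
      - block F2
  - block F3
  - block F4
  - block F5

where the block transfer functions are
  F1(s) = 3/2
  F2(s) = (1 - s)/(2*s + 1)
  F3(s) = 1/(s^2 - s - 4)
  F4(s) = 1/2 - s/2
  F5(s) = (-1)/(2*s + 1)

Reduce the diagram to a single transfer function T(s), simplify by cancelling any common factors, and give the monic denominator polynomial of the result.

Step 1. apply the feedback formula to F1, F2: (6*s + 3)/(s + 5)
Step 2. combine [F1/(1+F1*F2)], F3, F4, F5 in series: (3*s - 3)/(2*s^3 + 8*s^2 - 18*s - 40)
The result of step 2 is T(s) in lowest terms. Its denominator has leading coefficient 2; dividing the denominator through by 2 makes it monic.

Therefore the answer is s^3 + 4*s^2 - 9*s - 20.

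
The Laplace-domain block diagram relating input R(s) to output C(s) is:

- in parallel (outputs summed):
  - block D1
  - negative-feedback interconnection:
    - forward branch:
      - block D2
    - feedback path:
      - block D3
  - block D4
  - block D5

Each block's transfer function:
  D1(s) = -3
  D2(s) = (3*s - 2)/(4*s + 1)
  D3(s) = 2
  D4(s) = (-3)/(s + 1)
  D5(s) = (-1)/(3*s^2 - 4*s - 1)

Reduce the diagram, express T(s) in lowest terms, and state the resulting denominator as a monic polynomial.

Step 1 - apply the feedback formula to D2, D3 gives (3*s - 2)/(10*s - 3)
Step 2 - combine D1, [D2/(1+D2*D3)], D4, D5 in parallel gives (-81*s^4 - 42*s^3 + 265*s^2 - 21*s - 13)/(30*s^4 - 19*s^3 - 47*s^2 + 5*s + 3)
No further cancellation is possible in the step-2 result, so that is T(s). Its denominator becomes monic after dividing by the leading coefficient 30.

Hence the answer: s^4 - 19*s^3/30 - 47*s^2/30 + s/6 + 1/10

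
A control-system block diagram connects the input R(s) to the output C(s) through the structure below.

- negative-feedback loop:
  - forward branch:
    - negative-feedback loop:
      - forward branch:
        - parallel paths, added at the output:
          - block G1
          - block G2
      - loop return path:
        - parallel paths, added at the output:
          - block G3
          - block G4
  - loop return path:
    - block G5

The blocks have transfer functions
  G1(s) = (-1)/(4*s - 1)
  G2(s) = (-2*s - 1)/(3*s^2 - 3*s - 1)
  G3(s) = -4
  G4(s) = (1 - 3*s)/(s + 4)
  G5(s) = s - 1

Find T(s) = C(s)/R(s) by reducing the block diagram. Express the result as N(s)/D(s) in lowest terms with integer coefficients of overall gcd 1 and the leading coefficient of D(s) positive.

Answer: (-11*s^3 - 43*s^2 + 6*s + 8)/(s^4 + 78*s^3 + 146*s^2 - 30*s - 34)

Working:
Step 1: parallel reduction of G1, G2 = (-11*s^2 + s + 2)/(12*s^3 - 15*s^2 - s + 1)
Step 2: combine G3, G4 in parallel = (-7*s - 15)/(s + 4)
Step 3: reduce the feedback loop with forward (G1+G2) and return (G3+G4) = (-11*s^3 - 43*s^2 + 6*s + 8)/(12*s^4 + 110*s^3 + 97*s^2 - 32*s - 26)
Step 4: feedback reduction of [(G1+G2)/(1+(G1+G2)*(G3+G4))], G5, which is the overall transfer function T(s) = C(s)/R(s) in lowest terms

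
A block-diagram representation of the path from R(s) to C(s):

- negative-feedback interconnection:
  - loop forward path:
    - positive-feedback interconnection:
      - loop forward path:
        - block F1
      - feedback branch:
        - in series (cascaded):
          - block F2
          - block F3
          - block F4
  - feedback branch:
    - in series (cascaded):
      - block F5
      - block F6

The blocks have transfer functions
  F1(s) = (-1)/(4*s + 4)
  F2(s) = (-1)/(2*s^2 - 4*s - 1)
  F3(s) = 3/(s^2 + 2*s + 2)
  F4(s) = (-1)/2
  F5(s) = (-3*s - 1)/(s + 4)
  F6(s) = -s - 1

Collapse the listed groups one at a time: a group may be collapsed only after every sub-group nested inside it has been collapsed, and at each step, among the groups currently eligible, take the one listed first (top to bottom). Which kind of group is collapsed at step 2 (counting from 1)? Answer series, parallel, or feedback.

Step 1. combine F2, F3, F4 in series
Step 2. collapse the loop (F1 forward, (F2*F3*F4) return)
Step 3. multiply F5, F6 (series)
Step 4. close the feedback loop around [F1/(1-F1*(F2*F3*F4))], (F5*F6)
So the answer for step 2 is feedback.

Therefore the answer is feedback.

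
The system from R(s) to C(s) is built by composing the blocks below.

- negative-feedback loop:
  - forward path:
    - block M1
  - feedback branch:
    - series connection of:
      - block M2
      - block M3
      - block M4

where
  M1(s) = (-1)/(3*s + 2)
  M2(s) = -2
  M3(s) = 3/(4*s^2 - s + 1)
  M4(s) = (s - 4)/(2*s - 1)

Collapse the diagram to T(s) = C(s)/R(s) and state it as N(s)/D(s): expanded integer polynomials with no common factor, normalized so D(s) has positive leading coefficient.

First reduce the diagram to T(s).

Step 1. reduce the series chain M2, M3, M4, giving (24 - 6*s)/(8*s^3 - 6*s^2 + 3*s - 1)
Step 2. apply the feedback formula to M1, (M2*M3*M4), giving the overall T(s)

Answer: (-8*s^3 + 6*s^2 - 3*s + 1)/(24*s^4 - 2*s^3 - 3*s^2 + 9*s - 26)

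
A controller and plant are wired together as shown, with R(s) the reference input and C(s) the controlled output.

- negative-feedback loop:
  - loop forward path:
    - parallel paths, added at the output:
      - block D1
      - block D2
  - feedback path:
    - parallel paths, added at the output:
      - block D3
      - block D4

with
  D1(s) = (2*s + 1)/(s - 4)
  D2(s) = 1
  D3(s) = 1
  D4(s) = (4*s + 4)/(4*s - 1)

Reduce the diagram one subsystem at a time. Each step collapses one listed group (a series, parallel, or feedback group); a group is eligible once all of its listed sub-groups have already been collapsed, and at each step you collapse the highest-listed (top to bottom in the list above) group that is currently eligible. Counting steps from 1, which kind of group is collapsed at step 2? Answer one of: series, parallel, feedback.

Step 1 - combine D1, D2 in parallel
Step 2 - combine D3, D4 in parallel
Step 3 - collapse the loop ((D1+D2) forward, (D3+D4) return)
The group at step 2 is a parallel group.

Answer: parallel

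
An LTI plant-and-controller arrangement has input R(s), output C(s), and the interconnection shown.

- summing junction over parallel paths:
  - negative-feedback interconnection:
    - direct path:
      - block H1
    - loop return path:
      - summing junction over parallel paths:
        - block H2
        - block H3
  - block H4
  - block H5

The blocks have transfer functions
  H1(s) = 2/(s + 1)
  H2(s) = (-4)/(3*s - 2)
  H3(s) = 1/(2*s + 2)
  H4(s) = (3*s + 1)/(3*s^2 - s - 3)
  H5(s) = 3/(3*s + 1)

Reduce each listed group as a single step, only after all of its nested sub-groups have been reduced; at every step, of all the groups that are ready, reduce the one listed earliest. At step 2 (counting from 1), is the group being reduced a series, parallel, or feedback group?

Step 1. sum the parallel branches H2, H3
Step 2. apply the feedback formula to H1, (H2+H3)
Step 3. combine [H1/(1+H1*(H2+H3))], H4, H5 in parallel
Step 2 collapses a feedback group.

Answer: feedback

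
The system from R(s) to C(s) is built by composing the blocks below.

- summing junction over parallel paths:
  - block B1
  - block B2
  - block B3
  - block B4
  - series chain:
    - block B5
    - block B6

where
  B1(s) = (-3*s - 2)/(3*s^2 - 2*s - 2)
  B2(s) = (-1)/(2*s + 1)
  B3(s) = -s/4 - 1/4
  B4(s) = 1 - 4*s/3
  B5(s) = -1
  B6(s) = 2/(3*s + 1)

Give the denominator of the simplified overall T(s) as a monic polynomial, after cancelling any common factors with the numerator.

(1) cascade B5, B6 -> (-2)/(3*s + 1)
(2) reduce the parallel group B1, B2, B3, B4, (B5*B6) -> (-342*s^5 + 105*s^4 - 80*s^3 - 207*s^2 + 14*s + 30)/(216*s^4 + 36*s^3 - 228*s^2 - 144*s - 24)
Step 2 gives the fully reduced T(s), with no common factor left to cancel. The denominator's leading coefficient is 216, so divide each of its coefficients by 216 to get the monic form.

Answer: s^4 + s^3/6 - 19*s^2/18 - 2*s/3 - 1/9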